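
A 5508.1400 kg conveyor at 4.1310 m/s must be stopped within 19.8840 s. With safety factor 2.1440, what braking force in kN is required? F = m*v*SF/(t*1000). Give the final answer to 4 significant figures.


F = 5508.1400 * 4.1310 / 19.8840 * 2.1440 / 1000
F = 2.453 kN


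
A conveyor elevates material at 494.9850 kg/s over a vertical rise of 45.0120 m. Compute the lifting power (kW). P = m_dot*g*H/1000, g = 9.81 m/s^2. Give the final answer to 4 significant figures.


P = 494.9850 * 9.81 * 45.0120 / 1000
P = 218.6 kW


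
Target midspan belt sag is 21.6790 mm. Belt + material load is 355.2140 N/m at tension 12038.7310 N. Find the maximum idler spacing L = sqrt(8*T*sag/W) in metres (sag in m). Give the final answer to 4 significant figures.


sag = 21.6790/1000 = 0.021679 m
L = sqrt(8 * 12038.7310 * 0.021679 / 355.2140)
L = 2.424 m


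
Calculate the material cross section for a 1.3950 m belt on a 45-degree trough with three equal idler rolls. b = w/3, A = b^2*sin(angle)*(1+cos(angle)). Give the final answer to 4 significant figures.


b = 1.3950/3 = 0.465 m
A = 0.465^2 * sin(45 deg) * (1 + cos(45 deg))
A = 0.2610 m^2


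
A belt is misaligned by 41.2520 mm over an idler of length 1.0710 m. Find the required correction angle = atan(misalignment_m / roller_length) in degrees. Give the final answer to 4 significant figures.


misalign_m = 41.2520 / 1000 = 0.041252 m
angle = atan(0.041252 / 1.0710)
angle = 2.206 deg


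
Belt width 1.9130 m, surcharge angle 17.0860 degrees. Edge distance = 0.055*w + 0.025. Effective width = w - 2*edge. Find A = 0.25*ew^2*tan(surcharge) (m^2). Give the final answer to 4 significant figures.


edge = 0.055*1.9130 + 0.025 = 0.130215 m
ew = 1.9130 - 2*0.130215 = 1.65257 m
A = 0.25 * 1.65257^2 * tan(17.0860 deg)
A = 0.2099 m^2


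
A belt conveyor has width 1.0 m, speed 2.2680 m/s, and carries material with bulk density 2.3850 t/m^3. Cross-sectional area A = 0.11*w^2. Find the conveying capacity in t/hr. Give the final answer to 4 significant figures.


A = 0.11 * 1.0^2 = 0.11 m^2
C = 0.11 * 2.2680 * 2.3850 * 3600
C = 2142 t/hr


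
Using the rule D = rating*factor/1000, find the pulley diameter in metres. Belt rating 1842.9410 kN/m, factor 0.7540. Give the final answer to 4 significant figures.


D = 1842.9410 * 0.7540 / 1000
D = 1.390 m


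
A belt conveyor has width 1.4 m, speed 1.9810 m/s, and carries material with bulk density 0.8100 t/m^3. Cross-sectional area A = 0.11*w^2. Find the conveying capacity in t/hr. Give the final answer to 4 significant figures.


A = 0.11 * 1.4^2 = 0.2156 m^2
C = 0.2156 * 1.9810 * 0.8100 * 3600
C = 1245 t/hr


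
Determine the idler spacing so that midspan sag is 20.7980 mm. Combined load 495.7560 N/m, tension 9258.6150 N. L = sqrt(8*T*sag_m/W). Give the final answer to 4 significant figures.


sag = 20.7980/1000 = 0.020798 m
L = sqrt(8 * 9258.6150 * 0.020798 / 495.7560)
L = 1.763 m


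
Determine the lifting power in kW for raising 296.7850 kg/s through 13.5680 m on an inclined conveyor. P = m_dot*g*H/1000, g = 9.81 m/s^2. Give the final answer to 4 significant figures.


P = 296.7850 * 9.81 * 13.5680 / 1000
P = 39.50 kW


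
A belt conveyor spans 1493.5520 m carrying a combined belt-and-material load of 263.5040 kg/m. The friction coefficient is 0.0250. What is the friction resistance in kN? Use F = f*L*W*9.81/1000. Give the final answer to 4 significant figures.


F = 0.0250 * 1493.5520 * 263.5040 * 9.81 / 1000
F = 96.52 kN


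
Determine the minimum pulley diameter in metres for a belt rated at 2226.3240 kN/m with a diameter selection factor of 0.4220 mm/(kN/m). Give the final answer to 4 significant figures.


D = 2226.3240 * 0.4220 / 1000
D = 0.9395 m


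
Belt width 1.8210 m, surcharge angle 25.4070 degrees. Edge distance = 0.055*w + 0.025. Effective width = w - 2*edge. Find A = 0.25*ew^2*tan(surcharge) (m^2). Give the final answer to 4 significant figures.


edge = 0.055*1.8210 + 0.025 = 0.125155 m
ew = 1.8210 - 2*0.125155 = 1.57069 m
A = 0.25 * 1.57069^2 * tan(25.4070 deg)
A = 0.2930 m^2


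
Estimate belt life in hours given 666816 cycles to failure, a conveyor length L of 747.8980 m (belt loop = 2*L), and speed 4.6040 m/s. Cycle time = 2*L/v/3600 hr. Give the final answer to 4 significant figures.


cycle_time = 2 * 747.8980 / 4.6040 / 3600 = 0.0902474 hr
life = 666816 * 0.0902474 = 60180 hours


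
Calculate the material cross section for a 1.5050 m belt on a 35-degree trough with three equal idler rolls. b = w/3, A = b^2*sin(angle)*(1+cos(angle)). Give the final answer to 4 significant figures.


b = 1.5050/3 = 0.501667 m
A = 0.501667^2 * sin(35 deg) * (1 + cos(35 deg))
A = 0.2626 m^2


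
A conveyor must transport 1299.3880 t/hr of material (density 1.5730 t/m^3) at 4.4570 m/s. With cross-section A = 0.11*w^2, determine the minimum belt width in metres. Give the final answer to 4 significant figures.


A_req = 1299.3880 / (4.4570 * 1.5730 * 3600) = 0.0514831 m^2
w = sqrt(0.0514831 / 0.11)
w = 0.6841 m


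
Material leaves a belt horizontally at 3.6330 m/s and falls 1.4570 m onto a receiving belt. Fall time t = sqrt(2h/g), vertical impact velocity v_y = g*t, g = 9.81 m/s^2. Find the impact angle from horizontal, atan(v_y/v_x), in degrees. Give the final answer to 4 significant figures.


t = sqrt(2*1.4570/9.81) = 0.545017 s
v_y = 9.81 * 0.545017 = 5.34662 m/s
angle = atan(5.34662 / 3.6330) = 55.80 deg


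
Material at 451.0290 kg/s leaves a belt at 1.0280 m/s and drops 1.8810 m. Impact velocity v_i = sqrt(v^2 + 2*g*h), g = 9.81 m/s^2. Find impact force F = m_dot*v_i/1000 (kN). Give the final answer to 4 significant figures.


v_i = sqrt(1.0280^2 + 2*9.81*1.8810) = 6.16133 m/s
F = 451.0290 * 6.16133 / 1000
F = 2.779 kN


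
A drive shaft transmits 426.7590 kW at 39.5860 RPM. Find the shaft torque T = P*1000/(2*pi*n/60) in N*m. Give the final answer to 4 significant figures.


omega = 2*pi*39.5860/60 = 4.14544 rad/s
T = 426.7590*1000 / 4.14544
T = 102900 N*m


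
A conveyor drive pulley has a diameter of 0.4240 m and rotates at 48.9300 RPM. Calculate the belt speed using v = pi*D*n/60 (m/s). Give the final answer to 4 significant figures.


v = pi * 0.4240 * 48.9300 / 60
v = 1.086 m/s


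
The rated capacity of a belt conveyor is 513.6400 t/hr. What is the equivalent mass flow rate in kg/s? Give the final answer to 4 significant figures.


m_dot = 513.6400 * 1000 / 3600
m_dot = 142.7 kg/s


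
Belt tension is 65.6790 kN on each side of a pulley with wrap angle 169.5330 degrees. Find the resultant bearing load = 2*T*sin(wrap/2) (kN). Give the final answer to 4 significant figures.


F = 2 * 65.6790 * sin(169.5330/2 deg)
F = 130.8 kN


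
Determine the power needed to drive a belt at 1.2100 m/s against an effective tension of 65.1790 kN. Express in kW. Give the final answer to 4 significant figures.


P = Te * v = 65.1790 * 1.2100
P = 78.87 kW


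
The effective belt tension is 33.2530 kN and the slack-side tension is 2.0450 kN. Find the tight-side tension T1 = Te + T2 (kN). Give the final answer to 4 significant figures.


T1 = Te + T2 = 33.2530 + 2.0450
T1 = 35.30 kN


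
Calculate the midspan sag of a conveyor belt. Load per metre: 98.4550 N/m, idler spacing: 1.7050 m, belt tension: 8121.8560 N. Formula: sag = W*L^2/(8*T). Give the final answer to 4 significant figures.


sag = 98.4550 * 1.7050^2 / (8 * 8121.8560)
sag = 0.004405 m


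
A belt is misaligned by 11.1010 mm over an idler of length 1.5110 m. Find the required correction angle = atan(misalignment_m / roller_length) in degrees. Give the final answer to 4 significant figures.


misalign_m = 11.1010 / 1000 = 0.011101 m
angle = atan(0.011101 / 1.5110)
angle = 0.4209 deg


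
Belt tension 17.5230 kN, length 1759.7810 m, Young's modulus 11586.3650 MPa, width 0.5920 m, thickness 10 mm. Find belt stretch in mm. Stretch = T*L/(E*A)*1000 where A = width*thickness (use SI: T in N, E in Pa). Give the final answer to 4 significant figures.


A = 0.5920 * 0.01 = 0.00592 m^2
Stretch = 17.5230*1000 * 1759.7810 / (11586.3650e6 * 0.00592) * 1000
Stretch = 449.6 mm


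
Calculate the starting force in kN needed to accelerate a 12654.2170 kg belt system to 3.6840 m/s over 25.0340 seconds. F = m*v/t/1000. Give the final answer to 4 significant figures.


F = 12654.2170 * 3.6840 / 25.0340 / 1000
F = 1.862 kN


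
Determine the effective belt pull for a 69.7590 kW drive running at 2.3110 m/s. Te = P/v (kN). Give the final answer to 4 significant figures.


Te = P / v = 69.7590 / 2.3110
Te = 30.19 kN


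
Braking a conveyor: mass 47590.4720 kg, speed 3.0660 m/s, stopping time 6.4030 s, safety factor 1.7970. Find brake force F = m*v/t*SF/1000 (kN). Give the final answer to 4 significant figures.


F = 47590.4720 * 3.0660 / 6.4030 * 1.7970 / 1000
F = 40.95 kN


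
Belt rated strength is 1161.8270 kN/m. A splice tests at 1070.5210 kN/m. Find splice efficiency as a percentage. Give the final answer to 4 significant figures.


Eff = 1070.5210 / 1161.8270 * 100
Eff = 92.14 %


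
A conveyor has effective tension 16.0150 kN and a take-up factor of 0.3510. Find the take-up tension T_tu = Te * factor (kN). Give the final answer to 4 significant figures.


T_tu = 16.0150 * 0.3510
T_tu = 5.621 kN


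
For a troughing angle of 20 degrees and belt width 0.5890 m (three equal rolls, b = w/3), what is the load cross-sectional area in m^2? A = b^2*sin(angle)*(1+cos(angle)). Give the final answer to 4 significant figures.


b = 0.5890/3 = 0.196333 m
A = 0.196333^2 * sin(20 deg) * (1 + cos(20 deg))
A = 0.02557 m^2


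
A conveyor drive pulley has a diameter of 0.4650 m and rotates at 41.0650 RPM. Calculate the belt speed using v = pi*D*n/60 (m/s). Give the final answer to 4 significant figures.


v = pi * 0.4650 * 41.0650 / 60
v = 0.9998 m/s


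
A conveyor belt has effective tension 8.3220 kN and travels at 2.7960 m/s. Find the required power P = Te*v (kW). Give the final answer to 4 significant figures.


P = Te * v = 8.3220 * 2.7960
P = 23.27 kW


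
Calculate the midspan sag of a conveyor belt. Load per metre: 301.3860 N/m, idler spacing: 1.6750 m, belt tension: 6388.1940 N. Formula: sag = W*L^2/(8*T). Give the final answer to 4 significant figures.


sag = 301.3860 * 1.6750^2 / (8 * 6388.1940)
sag = 0.01655 m


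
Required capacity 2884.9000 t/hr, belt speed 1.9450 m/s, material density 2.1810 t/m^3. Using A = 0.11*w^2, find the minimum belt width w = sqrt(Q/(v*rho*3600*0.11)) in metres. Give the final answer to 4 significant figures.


A_req = 2884.9000 / (1.9450 * 2.1810 * 3600) = 0.188909 m^2
w = sqrt(0.188909 / 0.11)
w = 1.310 m


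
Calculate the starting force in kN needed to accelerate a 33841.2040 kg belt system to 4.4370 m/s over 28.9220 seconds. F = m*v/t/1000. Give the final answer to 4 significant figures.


F = 33841.2040 * 4.4370 / 28.9220 / 1000
F = 5.192 kN


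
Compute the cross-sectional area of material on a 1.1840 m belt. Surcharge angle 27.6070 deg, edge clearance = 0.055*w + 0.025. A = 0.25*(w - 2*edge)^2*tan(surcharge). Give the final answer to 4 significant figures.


edge = 0.055*1.1840 + 0.025 = 0.09012 m
ew = 1.1840 - 2*0.09012 = 1.00376 m
A = 0.25 * 1.00376^2 * tan(27.6070 deg)
A = 0.1317 m^2


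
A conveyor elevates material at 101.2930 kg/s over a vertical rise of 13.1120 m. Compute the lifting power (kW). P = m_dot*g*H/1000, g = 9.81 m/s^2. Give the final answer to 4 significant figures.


P = 101.2930 * 9.81 * 13.1120 / 1000
P = 13.03 kW


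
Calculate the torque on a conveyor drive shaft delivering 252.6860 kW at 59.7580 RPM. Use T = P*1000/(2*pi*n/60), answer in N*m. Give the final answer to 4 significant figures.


omega = 2*pi*59.7580/60 = 6.25784 rad/s
T = 252.6860*1000 / 6.25784
T = 40380 N*m


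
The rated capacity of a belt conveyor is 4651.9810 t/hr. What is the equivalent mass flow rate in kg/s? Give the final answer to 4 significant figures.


m_dot = 4651.9810 * 1000 / 3600
m_dot = 1292 kg/s


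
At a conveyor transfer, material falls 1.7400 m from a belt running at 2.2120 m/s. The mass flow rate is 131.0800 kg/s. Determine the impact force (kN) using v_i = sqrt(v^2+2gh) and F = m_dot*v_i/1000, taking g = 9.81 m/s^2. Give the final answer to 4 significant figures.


v_i = sqrt(2.2120^2 + 2*9.81*1.7400) = 6.24754 m/s
F = 131.0800 * 6.24754 / 1000
F = 0.8189 kN


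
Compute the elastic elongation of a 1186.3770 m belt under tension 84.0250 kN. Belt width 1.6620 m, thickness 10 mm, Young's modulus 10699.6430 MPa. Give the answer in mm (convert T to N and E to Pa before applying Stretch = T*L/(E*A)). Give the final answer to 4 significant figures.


A = 1.6620 * 0.01 = 0.01662 m^2
Stretch = 84.0250*1000 * 1186.3770 / (10699.6430e6 * 0.01662) * 1000
Stretch = 560.6 mm


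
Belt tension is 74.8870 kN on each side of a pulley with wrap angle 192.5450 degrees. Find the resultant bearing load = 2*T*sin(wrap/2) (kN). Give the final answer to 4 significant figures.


F = 2 * 74.8870 * sin(192.5450/2 deg)
F = 148.9 kN


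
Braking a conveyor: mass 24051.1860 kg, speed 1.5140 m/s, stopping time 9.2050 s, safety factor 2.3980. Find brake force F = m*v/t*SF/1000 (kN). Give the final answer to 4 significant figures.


F = 24051.1860 * 1.5140 / 9.2050 * 2.3980 / 1000
F = 9.486 kN


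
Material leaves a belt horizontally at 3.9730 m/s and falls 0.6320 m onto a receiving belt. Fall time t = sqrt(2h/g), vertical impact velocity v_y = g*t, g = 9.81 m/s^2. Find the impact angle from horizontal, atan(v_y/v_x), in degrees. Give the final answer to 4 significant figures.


t = sqrt(2*0.6320/9.81) = 0.358954 s
v_y = 9.81 * 0.358954 = 3.52134 m/s
angle = atan(3.52134 / 3.9730) = 41.55 deg


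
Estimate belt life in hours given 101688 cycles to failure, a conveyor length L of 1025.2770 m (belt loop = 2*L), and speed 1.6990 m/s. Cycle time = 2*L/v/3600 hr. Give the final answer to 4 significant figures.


cycle_time = 2 * 1025.2770 / 1.6990 / 3600 = 0.335255 hr
life = 101688 * 0.335255 = 34090 hours


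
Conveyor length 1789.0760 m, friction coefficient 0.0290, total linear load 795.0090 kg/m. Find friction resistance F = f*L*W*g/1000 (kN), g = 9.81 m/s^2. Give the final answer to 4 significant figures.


F = 0.0290 * 1789.0760 * 795.0090 * 9.81 / 1000
F = 404.6 kN


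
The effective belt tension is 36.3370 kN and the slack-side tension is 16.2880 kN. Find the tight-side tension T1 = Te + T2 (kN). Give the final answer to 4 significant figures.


T1 = Te + T2 = 36.3370 + 16.2880
T1 = 52.62 kN


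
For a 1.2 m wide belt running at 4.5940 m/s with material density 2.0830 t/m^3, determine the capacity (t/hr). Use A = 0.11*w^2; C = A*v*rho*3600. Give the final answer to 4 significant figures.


A = 0.11 * 1.2^2 = 0.1584 m^2
C = 0.1584 * 4.5940 * 2.0830 * 3600
C = 5457 t/hr


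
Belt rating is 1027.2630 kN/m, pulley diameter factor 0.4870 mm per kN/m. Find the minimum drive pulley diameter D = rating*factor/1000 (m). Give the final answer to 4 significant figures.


D = 1027.2630 * 0.4870 / 1000
D = 0.5003 m


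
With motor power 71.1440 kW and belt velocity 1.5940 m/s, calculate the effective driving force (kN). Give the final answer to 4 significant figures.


Te = P / v = 71.1440 / 1.5940
Te = 44.63 kN


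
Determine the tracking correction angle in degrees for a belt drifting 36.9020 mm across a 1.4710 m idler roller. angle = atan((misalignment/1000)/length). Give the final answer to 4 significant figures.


misalign_m = 36.9020 / 1000 = 0.036902 m
angle = atan(0.036902 / 1.4710)
angle = 1.437 deg


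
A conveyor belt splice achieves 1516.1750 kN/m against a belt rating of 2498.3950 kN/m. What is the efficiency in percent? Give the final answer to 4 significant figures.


Eff = 1516.1750 / 2498.3950 * 100
Eff = 60.69 %


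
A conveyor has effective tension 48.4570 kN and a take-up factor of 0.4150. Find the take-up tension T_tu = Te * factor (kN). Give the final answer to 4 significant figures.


T_tu = 48.4570 * 0.4150
T_tu = 20.11 kN


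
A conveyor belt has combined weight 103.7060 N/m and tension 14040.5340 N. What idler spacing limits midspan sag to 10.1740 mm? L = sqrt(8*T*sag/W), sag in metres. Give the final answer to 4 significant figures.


sag = 10.1740/1000 = 0.010174 m
L = sqrt(8 * 14040.5340 * 0.010174 / 103.7060)
L = 3.320 m


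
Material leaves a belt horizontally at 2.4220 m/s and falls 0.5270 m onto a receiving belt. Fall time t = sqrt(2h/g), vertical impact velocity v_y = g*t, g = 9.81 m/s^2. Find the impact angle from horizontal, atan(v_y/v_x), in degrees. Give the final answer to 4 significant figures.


t = sqrt(2*0.5270/9.81) = 0.327783 s
v_y = 9.81 * 0.327783 = 3.21555 m/s
angle = atan(3.21555 / 2.4220) = 53.01 deg


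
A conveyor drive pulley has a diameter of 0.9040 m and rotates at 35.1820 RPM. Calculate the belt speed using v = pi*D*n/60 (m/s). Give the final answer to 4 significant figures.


v = pi * 0.9040 * 35.1820 / 60
v = 1.665 m/s


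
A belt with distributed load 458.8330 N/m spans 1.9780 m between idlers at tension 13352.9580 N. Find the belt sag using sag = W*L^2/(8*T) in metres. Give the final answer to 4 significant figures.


sag = 458.8330 * 1.9780^2 / (8 * 13352.9580)
sag = 0.01681 m


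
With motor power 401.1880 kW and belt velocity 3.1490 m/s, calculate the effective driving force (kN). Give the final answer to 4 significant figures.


Te = P / v = 401.1880 / 3.1490
Te = 127.4 kN


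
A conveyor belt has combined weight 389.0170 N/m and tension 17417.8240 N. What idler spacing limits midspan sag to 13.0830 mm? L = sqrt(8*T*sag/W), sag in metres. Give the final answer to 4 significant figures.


sag = 13.0830/1000 = 0.013083 m
L = sqrt(8 * 17417.8240 * 0.013083 / 389.0170)
L = 2.165 m


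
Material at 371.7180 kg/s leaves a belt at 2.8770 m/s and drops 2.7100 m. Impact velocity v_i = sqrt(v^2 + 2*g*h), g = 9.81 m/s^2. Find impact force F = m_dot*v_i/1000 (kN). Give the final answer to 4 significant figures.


v_i = sqrt(2.8770^2 + 2*9.81*2.7100) = 7.83883 m/s
F = 371.7180 * 7.83883 / 1000
F = 2.914 kN


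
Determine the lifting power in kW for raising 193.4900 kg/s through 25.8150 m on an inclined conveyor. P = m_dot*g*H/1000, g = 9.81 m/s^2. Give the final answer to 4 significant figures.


P = 193.4900 * 9.81 * 25.8150 / 1000
P = 49.00 kW


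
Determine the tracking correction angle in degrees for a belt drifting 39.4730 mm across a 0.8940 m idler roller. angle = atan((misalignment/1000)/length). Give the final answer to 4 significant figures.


misalign_m = 39.4730 / 1000 = 0.039473 m
angle = atan(0.039473 / 0.8940)
angle = 2.528 deg


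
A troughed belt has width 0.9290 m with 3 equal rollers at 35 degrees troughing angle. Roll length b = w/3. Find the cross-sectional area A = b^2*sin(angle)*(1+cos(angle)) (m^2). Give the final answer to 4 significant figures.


b = 0.9290/3 = 0.309667 m
A = 0.309667^2 * sin(35 deg) * (1 + cos(35 deg))
A = 0.1001 m^2


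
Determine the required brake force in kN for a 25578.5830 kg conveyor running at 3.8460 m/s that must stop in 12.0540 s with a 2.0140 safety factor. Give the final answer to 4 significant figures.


F = 25578.5830 * 3.8460 / 12.0540 * 2.0140 / 1000
F = 16.44 kN


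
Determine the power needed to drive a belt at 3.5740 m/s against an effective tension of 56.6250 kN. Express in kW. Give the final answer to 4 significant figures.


P = Te * v = 56.6250 * 3.5740
P = 202.4 kW


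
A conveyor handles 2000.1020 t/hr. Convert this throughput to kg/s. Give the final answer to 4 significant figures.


m_dot = 2000.1020 * 1000 / 3600
m_dot = 555.6 kg/s


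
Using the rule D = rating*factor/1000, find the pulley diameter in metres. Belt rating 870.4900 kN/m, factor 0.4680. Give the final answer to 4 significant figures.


D = 870.4900 * 0.4680 / 1000
D = 0.4074 m


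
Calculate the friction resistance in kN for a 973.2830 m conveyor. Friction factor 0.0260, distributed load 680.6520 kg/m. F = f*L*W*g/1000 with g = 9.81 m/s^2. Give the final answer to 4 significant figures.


F = 0.0260 * 973.2830 * 680.6520 * 9.81 / 1000
F = 169.0 kN


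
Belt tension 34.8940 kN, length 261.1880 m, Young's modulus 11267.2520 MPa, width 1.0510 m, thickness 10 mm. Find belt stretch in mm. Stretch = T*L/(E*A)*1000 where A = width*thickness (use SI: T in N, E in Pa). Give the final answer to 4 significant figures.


A = 1.0510 * 0.01 = 0.01051 m^2
Stretch = 34.8940*1000 * 261.1880 / (11267.2520e6 * 0.01051) * 1000
Stretch = 76.96 mm


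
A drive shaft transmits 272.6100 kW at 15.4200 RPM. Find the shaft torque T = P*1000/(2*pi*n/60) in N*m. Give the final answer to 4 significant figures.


omega = 2*pi*15.4200/60 = 1.61478 rad/s
T = 272.6100*1000 / 1.61478
T = 168800 N*m


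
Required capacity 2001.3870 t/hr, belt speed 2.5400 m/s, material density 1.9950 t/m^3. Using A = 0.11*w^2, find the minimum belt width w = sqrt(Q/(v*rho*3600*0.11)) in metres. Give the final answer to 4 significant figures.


A_req = 2001.3870 / (2.5400 * 1.9950 * 3600) = 0.109711 m^2
w = sqrt(0.109711 / 0.11)
w = 0.9987 m


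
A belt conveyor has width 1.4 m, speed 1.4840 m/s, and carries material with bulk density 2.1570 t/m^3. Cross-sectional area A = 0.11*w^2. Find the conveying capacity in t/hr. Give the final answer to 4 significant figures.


A = 0.11 * 1.4^2 = 0.2156 m^2
C = 0.2156 * 1.4840 * 2.1570 * 3600
C = 2484 t/hr


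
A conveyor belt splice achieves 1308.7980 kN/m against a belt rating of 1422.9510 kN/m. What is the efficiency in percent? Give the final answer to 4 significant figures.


Eff = 1308.7980 / 1422.9510 * 100
Eff = 91.98 %


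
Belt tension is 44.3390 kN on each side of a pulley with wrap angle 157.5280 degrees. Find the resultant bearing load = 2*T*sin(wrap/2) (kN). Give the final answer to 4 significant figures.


F = 2 * 44.3390 * sin(157.5280/2 deg)
F = 86.98 kN


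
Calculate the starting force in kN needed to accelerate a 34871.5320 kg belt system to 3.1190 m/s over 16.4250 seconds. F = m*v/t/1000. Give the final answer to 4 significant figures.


F = 34871.5320 * 3.1190 / 16.4250 / 1000
F = 6.622 kN


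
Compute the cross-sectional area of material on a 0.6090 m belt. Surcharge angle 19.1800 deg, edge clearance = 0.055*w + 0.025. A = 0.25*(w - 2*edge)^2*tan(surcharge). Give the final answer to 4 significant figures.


edge = 0.055*0.6090 + 0.025 = 0.058495 m
ew = 0.6090 - 2*0.058495 = 0.49201 m
A = 0.25 * 0.49201^2 * tan(19.1800 deg)
A = 0.02105 m^2


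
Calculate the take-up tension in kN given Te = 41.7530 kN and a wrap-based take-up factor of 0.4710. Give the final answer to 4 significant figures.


T_tu = 41.7530 * 0.4710
T_tu = 19.67 kN


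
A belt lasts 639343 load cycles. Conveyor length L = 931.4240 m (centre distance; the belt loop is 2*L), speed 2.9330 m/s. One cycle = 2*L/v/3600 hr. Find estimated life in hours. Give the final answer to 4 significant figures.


cycle_time = 2 * 931.4240 / 2.9330 / 3600 = 0.176426 hr
life = 639343 * 0.176426 = 112800 hours


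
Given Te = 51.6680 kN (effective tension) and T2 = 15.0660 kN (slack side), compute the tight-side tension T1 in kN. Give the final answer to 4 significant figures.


T1 = Te + T2 = 51.6680 + 15.0660
T1 = 66.73 kN


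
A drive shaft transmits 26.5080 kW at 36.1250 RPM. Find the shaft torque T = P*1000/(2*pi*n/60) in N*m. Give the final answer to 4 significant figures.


omega = 2*pi*36.1250/60 = 3.783 rad/s
T = 26.5080*1000 / 3.783
T = 7007 N*m


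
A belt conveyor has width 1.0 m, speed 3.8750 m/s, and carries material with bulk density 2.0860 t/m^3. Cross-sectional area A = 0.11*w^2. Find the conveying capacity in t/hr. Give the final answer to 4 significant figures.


A = 0.11 * 1.0^2 = 0.11 m^2
C = 0.11 * 3.8750 * 2.0860 * 3600
C = 3201 t/hr


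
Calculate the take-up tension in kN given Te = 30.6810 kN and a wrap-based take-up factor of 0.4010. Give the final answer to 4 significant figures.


T_tu = 30.6810 * 0.4010
T_tu = 12.30 kN


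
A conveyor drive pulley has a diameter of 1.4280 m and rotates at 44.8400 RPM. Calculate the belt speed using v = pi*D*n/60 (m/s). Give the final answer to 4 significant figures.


v = pi * 1.4280 * 44.8400 / 60
v = 3.353 m/s


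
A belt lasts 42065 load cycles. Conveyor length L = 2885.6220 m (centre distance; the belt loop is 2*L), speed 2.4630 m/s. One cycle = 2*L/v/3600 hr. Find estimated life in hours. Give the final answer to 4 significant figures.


cycle_time = 2 * 2885.6220 / 2.4630 / 3600 = 0.650882 hr
life = 42065 * 0.650882 = 27380 hours


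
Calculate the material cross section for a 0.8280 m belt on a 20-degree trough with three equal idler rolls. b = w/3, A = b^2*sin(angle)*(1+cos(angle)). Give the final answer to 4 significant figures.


b = 0.8280/3 = 0.276 m
A = 0.276^2 * sin(20 deg) * (1 + cos(20 deg))
A = 0.05054 m^2


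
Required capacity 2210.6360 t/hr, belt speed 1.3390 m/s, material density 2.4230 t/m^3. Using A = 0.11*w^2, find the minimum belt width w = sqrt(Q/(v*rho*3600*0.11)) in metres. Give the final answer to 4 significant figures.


A_req = 2210.6360 / (1.3390 * 2.4230 * 3600) = 0.18927 m^2
w = sqrt(0.18927 / 0.11)
w = 1.312 m


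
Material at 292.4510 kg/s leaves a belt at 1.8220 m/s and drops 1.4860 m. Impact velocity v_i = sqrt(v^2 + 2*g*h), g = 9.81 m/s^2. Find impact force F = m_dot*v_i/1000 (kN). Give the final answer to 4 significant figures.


v_i = sqrt(1.8220^2 + 2*9.81*1.4860) = 5.69868 m/s
F = 292.4510 * 5.69868 / 1000
F = 1.667 kN


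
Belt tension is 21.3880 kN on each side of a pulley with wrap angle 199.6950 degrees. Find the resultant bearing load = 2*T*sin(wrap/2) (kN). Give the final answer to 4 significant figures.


F = 2 * 21.3880 * sin(199.6950/2 deg)
F = 42.15 kN


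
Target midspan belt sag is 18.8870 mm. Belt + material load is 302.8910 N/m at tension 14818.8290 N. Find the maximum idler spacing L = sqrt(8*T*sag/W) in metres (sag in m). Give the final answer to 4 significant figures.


sag = 18.8870/1000 = 0.018887 m
L = sqrt(8 * 14818.8290 * 0.018887 / 302.8910)
L = 2.719 m


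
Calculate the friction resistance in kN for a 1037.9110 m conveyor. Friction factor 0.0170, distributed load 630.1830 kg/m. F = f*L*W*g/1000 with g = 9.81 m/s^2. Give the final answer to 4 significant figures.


F = 0.0170 * 1037.9110 * 630.1830 * 9.81 / 1000
F = 109.1 kN


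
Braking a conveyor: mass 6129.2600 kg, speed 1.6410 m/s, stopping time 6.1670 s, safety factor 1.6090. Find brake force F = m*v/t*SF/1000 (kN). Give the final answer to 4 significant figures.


F = 6129.2600 * 1.6410 / 6.1670 * 1.6090 / 1000
F = 2.624 kN


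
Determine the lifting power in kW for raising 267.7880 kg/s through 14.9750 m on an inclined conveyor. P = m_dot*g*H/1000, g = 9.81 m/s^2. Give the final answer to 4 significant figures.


P = 267.7880 * 9.81 * 14.9750 / 1000
P = 39.34 kW


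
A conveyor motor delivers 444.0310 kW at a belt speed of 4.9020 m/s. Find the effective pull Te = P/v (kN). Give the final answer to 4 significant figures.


Te = P / v = 444.0310 / 4.9020
Te = 90.58 kN


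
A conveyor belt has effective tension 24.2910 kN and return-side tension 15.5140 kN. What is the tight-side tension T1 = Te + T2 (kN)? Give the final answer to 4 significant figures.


T1 = Te + T2 = 24.2910 + 15.5140
T1 = 39.80 kN


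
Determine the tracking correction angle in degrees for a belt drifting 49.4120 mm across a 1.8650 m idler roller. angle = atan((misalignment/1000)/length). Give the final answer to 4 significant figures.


misalign_m = 49.4120 / 1000 = 0.049412 m
angle = atan(0.049412 / 1.8650)
angle = 1.518 deg


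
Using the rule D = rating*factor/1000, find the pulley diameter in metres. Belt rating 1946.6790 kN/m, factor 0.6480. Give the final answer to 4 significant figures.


D = 1946.6790 * 0.6480 / 1000
D = 1.261 m


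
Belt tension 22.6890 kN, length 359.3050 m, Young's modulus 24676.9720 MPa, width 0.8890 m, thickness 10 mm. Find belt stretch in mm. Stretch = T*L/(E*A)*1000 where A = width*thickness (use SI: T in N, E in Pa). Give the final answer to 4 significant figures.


A = 0.8890 * 0.01 = 0.00889 m^2
Stretch = 22.6890*1000 * 359.3050 / (24676.9720e6 * 0.00889) * 1000
Stretch = 37.16 mm


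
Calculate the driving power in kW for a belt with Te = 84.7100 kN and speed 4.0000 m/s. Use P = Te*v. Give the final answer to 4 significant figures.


P = Te * v = 84.7100 * 4.0000
P = 338.8 kW


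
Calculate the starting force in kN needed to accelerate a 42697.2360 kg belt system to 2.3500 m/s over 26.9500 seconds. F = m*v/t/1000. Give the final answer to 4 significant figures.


F = 42697.2360 * 2.3500 / 26.9500 / 1000
F = 3.723 kN


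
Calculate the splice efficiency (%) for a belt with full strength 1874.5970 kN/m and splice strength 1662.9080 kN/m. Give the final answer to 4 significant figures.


Eff = 1662.9080 / 1874.5970 * 100
Eff = 88.71 %


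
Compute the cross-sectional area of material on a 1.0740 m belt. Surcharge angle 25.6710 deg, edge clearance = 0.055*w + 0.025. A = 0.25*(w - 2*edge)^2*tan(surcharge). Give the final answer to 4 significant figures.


edge = 0.055*1.0740 + 0.025 = 0.08407 m
ew = 1.0740 - 2*0.08407 = 0.90586 m
A = 0.25 * 0.90586^2 * tan(25.6710 deg)
A = 0.09860 m^2


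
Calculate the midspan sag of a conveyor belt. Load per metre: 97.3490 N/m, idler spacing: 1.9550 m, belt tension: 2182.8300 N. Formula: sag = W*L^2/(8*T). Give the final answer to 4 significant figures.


sag = 97.3490 * 1.9550^2 / (8 * 2182.8300)
sag = 0.02131 m


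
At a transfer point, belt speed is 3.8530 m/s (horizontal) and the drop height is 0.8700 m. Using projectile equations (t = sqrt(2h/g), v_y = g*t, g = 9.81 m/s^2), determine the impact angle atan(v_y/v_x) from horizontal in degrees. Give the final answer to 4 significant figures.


t = sqrt(2*0.8700/9.81) = 0.421153 s
v_y = 9.81 * 0.421153 = 4.13151 m/s
angle = atan(4.13151 / 3.8530) = 47.00 deg


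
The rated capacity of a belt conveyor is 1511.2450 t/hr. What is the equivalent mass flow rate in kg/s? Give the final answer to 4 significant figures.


m_dot = 1511.2450 * 1000 / 3600
m_dot = 419.8 kg/s


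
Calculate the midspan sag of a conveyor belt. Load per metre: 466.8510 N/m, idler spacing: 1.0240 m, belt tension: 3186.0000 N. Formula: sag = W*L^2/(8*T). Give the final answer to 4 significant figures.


sag = 466.8510 * 1.0240^2 / (8 * 3186.0000)
sag = 0.01921 m


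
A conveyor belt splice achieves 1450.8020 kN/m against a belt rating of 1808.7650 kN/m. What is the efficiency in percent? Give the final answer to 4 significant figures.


Eff = 1450.8020 / 1808.7650 * 100
Eff = 80.21 %


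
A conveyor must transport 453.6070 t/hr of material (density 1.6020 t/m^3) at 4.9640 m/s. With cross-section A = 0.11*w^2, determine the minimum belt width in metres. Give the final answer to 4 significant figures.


A_req = 453.6070 / (4.9640 * 1.6020 * 3600) = 0.0158447 m^2
w = sqrt(0.0158447 / 0.11)
w = 0.3795 m


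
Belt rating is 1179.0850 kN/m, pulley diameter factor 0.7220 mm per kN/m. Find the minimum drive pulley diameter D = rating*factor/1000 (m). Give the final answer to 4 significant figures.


D = 1179.0850 * 0.7220 / 1000
D = 0.8513 m


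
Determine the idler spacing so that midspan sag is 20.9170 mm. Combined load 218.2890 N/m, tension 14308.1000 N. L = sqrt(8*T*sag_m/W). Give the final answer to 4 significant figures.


sag = 20.9170/1000 = 0.020917 m
L = sqrt(8 * 14308.1000 * 0.020917 / 218.2890)
L = 3.312 m


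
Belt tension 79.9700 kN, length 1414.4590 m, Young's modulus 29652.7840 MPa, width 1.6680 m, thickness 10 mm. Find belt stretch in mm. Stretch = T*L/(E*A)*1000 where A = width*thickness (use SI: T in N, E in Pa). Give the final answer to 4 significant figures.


A = 1.6680 * 0.01 = 0.01668 m^2
Stretch = 79.9700*1000 * 1414.4590 / (29652.7840e6 * 0.01668) * 1000
Stretch = 228.7 mm


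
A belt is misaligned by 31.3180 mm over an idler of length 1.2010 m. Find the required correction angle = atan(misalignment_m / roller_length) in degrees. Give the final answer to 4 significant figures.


misalign_m = 31.3180 / 1000 = 0.031318 m
angle = atan(0.031318 / 1.2010)
angle = 1.494 deg


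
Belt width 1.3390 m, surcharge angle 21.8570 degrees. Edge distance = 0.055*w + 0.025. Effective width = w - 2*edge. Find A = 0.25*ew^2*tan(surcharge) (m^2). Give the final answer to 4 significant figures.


edge = 0.055*1.3390 + 0.025 = 0.098645 m
ew = 1.3390 - 2*0.098645 = 1.14171 m
A = 0.25 * 1.14171^2 * tan(21.8570 deg)
A = 0.1307 m^2


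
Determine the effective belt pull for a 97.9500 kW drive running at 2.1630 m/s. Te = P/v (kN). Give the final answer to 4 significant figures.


Te = P / v = 97.9500 / 2.1630
Te = 45.28 kN


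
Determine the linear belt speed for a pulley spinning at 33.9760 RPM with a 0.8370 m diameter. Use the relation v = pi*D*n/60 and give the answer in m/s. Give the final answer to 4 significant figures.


v = pi * 0.8370 * 33.9760 / 60
v = 1.489 m/s


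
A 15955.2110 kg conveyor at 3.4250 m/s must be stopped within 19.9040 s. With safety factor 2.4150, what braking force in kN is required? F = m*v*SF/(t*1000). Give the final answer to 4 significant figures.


F = 15955.2110 * 3.4250 / 19.9040 * 2.4150 / 1000
F = 6.630 kN


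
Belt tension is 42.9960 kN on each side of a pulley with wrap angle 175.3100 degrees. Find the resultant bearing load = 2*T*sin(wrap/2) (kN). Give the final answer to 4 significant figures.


F = 2 * 42.9960 * sin(175.3100/2 deg)
F = 85.92 kN


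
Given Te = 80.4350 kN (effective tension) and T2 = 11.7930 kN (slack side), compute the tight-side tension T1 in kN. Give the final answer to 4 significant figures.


T1 = Te + T2 = 80.4350 + 11.7930
T1 = 92.23 kN


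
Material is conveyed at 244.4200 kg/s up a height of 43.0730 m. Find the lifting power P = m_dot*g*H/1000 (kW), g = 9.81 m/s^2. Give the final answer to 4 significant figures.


P = 244.4200 * 9.81 * 43.0730 / 1000
P = 103.3 kW


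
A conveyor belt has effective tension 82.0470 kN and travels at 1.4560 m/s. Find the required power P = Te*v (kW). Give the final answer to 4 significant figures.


P = Te * v = 82.0470 * 1.4560
P = 119.5 kW


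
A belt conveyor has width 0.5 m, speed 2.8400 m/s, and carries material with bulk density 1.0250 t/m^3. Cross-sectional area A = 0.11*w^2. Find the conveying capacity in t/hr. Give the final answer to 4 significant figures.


A = 0.11 * 0.5^2 = 0.0275 m^2
C = 0.0275 * 2.8400 * 1.0250 * 3600
C = 288.2 t/hr


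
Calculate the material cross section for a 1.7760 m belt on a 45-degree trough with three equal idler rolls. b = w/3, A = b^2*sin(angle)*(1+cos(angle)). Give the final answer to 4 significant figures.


b = 1.7760/3 = 0.592 m
A = 0.592^2 * sin(45 deg) * (1 + cos(45 deg))
A = 0.4230 m^2


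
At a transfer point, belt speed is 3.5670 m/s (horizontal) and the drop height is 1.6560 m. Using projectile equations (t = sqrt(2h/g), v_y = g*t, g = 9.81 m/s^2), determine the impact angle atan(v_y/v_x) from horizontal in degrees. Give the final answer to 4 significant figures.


t = sqrt(2*1.6560/9.81) = 0.581046 s
v_y = 9.81 * 0.581046 = 5.70006 m/s
angle = atan(5.70006 / 3.5670) = 57.96 deg


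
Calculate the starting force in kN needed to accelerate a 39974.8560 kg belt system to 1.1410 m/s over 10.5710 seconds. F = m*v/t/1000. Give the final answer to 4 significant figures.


F = 39974.8560 * 1.1410 / 10.5710 / 1000
F = 4.315 kN


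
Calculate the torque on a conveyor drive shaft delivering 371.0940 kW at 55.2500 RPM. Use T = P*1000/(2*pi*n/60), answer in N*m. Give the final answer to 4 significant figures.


omega = 2*pi*55.2500/60 = 5.78577 rad/s
T = 371.0940*1000 / 5.78577
T = 64140 N*m


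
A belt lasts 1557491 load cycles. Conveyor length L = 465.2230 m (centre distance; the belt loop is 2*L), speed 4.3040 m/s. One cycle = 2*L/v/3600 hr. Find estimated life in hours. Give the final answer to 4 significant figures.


cycle_time = 2 * 465.2230 / 4.3040 / 3600 = 0.0600505 hr
life = 1557491 * 0.0600505 = 93530 hours


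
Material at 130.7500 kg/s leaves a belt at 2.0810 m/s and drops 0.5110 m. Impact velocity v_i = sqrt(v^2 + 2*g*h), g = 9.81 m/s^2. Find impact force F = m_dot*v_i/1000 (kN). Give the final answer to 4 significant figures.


v_i = sqrt(2.0810^2 + 2*9.81*0.5110) = 3.78898 m/s
F = 130.7500 * 3.78898 / 1000
F = 0.4954 kN


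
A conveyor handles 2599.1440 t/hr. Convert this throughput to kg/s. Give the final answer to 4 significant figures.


m_dot = 2599.1440 * 1000 / 3600
m_dot = 722.0 kg/s


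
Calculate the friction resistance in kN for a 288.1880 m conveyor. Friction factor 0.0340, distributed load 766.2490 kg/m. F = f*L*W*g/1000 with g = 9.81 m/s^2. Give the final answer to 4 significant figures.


F = 0.0340 * 288.1880 * 766.2490 * 9.81 / 1000
F = 73.65 kN


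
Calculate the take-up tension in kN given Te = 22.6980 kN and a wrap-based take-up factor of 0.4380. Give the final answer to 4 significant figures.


T_tu = 22.6980 * 0.4380
T_tu = 9.942 kN


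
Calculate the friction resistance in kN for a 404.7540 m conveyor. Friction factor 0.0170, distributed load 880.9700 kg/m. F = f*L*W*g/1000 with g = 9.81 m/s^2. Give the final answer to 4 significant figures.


F = 0.0170 * 404.7540 * 880.9700 * 9.81 / 1000
F = 59.47 kN


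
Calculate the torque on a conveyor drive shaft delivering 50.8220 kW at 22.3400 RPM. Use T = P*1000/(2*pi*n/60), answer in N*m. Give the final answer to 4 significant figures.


omega = 2*pi*22.3400/60 = 2.33944 rad/s
T = 50.8220*1000 / 2.33944
T = 21720 N*m


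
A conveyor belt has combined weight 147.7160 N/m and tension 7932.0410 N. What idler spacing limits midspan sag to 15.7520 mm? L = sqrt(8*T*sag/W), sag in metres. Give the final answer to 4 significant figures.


sag = 15.7520/1000 = 0.015752 m
L = sqrt(8 * 7932.0410 * 0.015752 / 147.7160)
L = 2.601 m


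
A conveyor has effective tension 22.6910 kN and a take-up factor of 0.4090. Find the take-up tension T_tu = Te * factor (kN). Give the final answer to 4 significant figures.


T_tu = 22.6910 * 0.4090
T_tu = 9.281 kN


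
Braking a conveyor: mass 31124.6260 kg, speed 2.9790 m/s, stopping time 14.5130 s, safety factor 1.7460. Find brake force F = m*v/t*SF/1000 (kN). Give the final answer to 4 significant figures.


F = 31124.6260 * 2.9790 / 14.5130 * 1.7460 / 1000
F = 11.15 kN


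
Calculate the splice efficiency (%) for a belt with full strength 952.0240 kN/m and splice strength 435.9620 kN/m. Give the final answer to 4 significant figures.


Eff = 435.9620 / 952.0240 * 100
Eff = 45.79 %


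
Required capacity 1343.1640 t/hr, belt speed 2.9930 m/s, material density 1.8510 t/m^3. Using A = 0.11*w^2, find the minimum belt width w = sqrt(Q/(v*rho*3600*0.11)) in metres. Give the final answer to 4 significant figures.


A_req = 1343.1640 / (2.9930 * 1.8510 * 3600) = 0.0673462 m^2
w = sqrt(0.0673462 / 0.11)
w = 0.7825 m


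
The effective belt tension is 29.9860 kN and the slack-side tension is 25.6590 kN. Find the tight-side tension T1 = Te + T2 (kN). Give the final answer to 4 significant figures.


T1 = Te + T2 = 29.9860 + 25.6590
T1 = 55.64 kN


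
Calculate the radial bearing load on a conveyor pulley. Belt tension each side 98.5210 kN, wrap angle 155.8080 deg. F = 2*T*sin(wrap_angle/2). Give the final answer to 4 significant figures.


F = 2 * 98.5210 * sin(155.8080/2 deg)
F = 192.7 kN


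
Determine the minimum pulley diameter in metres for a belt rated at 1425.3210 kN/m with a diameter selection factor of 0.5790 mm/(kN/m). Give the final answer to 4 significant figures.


D = 1425.3210 * 0.5790 / 1000
D = 0.8253 m
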